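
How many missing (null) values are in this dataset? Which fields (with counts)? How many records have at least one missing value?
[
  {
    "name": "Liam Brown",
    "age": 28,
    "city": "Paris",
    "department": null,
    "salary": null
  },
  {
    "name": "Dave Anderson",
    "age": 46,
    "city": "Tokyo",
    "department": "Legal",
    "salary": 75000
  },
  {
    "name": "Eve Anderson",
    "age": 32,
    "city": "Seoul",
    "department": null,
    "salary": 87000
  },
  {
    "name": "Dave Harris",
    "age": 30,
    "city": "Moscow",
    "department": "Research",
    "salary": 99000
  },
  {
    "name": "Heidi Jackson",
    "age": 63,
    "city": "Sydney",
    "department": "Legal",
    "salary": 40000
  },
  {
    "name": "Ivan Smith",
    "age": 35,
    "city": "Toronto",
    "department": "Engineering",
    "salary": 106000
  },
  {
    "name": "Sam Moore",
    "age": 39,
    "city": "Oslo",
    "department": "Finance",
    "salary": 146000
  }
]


Checking for missing (null) values in 7 records:

  Liam Brown: department, salary
  Dave Anderson: complete
  Eve Anderson: department
  Dave Harris: complete
  Heidi Jackson: complete
  Ivan Smith: complete
  Sam Moore: complete

Per field:
  name: 0 missing
  age: 0 missing
  city: 0 missing
  department: 2 missing
  salary: 1 missing

Total missing values: 3
Records with any missing: 2

3 missing values (department: 2, salary: 1); 2 incomplete records


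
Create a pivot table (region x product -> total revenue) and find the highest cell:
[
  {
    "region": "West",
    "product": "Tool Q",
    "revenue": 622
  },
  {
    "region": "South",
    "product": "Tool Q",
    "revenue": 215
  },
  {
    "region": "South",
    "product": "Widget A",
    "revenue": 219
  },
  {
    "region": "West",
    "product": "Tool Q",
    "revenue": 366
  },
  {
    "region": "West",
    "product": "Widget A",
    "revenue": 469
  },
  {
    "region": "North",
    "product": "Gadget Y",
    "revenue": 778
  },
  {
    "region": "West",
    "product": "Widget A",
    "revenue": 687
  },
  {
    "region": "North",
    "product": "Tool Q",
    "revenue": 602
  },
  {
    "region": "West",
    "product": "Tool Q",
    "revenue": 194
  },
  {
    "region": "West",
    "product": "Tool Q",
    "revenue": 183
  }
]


Pivot: region (rows) x product (columns) -> total revenue

     Gadget Y      Tool Q        Widget A    
North          778           602             0  
South            0           215           219  
West             0          1365          1156  

Highest: West / Tool Q = $1365

West / Tool Q = $1365


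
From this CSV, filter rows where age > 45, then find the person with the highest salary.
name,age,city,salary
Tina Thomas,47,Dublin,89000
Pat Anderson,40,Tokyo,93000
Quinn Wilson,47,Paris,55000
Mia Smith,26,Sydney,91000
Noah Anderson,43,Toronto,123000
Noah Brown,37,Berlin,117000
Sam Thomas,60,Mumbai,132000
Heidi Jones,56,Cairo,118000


Filter: age > 45
Sort by: salary (descending)

Filtered records (4):
  Sam Thomas, age 60, salary $132000
  Heidi Jones, age 56, salary $118000
  Tina Thomas, age 47, salary $89000
  Quinn Wilson, age 47, salary $55000

Highest salary: Sam Thomas ($132000)

Sam Thomas


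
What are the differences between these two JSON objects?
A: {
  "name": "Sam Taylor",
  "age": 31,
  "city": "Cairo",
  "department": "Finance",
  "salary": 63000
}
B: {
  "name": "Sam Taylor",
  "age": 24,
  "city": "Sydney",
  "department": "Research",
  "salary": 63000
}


Comparing each field (in key order):
  name: same
  age: DIFFERENT
  city: DIFFERENT
  department: DIFFERENT
  salary: same
Differences:
  age: 31 -> 24
  city: Cairo -> Sydney
  department: Finance -> Research

3 field(s) changed

3 changes: age, city, department


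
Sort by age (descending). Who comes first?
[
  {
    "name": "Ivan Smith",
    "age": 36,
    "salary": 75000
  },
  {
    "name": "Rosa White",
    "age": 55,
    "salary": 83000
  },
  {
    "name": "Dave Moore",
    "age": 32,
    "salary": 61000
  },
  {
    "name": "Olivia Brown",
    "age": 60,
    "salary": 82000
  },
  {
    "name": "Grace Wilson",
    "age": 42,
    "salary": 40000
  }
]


Sort by: age (descending)

Sorted order:
  1. Olivia Brown (age = 60)
  2. Rosa White (age = 55)
  3. Grace Wilson (age = 42)
  4. Ivan Smith (age = 36)
  5. Dave Moore (age = 32)

First: Olivia Brown

Olivia Brown


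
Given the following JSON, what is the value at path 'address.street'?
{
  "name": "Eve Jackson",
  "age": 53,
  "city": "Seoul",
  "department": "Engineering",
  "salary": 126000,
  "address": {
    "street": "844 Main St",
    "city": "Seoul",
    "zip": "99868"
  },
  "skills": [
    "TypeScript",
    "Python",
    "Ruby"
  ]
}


Query: address.street
Path: address -> street
Value: 844 Main St

844 Main St


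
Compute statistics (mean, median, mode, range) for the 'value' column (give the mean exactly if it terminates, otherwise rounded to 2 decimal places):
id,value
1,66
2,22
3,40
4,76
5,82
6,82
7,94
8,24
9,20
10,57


Data: [66, 22, 40, 76, 82, 82, 94, 24, 20, 57]
Count: 10
Sum: 563
Mean: 563/10 = 56.3
Sorted: [20, 22, 24, 40, 57, 66, 76, 82, 82, 94]
Median: 61.5
Mode: 82 (2 times)
Range: 94 - 20 = 74
Min: 20, Max: 94

mean=56.3, median=61.5, mode=82, range=74


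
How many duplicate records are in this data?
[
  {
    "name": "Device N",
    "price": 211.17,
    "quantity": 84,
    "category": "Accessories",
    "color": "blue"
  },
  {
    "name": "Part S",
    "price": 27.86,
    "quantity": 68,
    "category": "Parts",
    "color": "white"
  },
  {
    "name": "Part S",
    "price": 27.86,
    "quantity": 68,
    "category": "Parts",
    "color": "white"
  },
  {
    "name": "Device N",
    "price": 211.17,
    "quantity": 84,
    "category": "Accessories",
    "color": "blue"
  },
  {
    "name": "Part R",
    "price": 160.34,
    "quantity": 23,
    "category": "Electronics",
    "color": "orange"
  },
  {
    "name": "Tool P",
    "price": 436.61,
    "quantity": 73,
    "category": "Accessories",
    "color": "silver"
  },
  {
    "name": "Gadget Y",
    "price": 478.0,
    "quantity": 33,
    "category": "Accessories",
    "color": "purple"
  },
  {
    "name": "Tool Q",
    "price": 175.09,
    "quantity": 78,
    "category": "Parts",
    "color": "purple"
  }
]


Checking 8 records for duplicates:

  Row 1: Device N ($211.17, qty 84)
  Row 2: Part S ($27.86, qty 68)
  Row 3: Part S ($27.86, qty 68) <-- DUPLICATE
  Row 4: Device N ($211.17, qty 84) <-- DUPLICATE
  Row 5: Part R ($160.34, qty 23)
  Row 6: Tool P ($436.61, qty 73)
  Row 7: Gadget Y ($478.0, qty 33)
  Row 8: Tool Q ($175.09, qty 78)

Duplicates found: 2
Unique records: 6

2 duplicates, 6 unique


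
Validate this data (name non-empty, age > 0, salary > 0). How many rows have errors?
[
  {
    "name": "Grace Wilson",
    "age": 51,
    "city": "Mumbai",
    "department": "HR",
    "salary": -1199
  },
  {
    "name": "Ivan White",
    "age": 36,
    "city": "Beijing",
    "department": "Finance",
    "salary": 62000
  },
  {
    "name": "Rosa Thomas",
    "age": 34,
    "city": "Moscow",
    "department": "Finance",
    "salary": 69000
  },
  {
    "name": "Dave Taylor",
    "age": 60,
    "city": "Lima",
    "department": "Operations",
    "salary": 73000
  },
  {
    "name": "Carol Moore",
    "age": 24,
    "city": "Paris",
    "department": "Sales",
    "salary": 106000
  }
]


Validating 5 records:
Rules: name non-empty, age > 0, salary > 0

  Row 1 (Grace Wilson): negative salary: -1199
  Row 2 (Ivan White): OK
  Row 3 (Rosa Thomas): OK
  Row 4 (Dave Taylor): OK
  Row 5 (Carol Moore): OK

Total errors: 1

1 errors


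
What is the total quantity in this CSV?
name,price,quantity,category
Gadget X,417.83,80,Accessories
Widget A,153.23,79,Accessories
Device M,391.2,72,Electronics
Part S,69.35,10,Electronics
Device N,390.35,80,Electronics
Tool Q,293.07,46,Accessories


Computing total quantity:
Values: [80, 79, 72, 10, 80, 46]
Sum = 367

367


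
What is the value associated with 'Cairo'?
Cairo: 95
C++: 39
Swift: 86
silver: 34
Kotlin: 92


Looking up key 'Cairo'
Value: 95

95


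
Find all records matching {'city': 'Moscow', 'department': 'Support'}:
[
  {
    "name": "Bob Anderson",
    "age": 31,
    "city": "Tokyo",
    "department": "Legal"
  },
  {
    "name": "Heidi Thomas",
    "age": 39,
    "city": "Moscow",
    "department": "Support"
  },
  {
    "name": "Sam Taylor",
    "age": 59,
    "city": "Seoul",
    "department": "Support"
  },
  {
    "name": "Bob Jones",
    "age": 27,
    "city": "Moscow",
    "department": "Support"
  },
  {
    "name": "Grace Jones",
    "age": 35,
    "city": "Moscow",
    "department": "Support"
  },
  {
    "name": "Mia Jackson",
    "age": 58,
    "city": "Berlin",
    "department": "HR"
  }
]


Search criteria: {'city': 'Moscow', 'department': 'Support'}

Checking 6 records:
  Bob Anderson: {city: Tokyo, department: Legal}
  Heidi Thomas: {city: Moscow, department: Support} <-- MATCH
  Sam Taylor: {city: Seoul, department: Support}
  Bob Jones: {city: Moscow, department: Support} <-- MATCH
  Grace Jones: {city: Moscow, department: Support} <-- MATCH
  Mia Jackson: {city: Berlin, department: HR}

Matches: ["Heidi Thomas", "Bob Jones", "Grace Jones"]

["Heidi Thomas", "Bob Jones", "Grace Jones"]


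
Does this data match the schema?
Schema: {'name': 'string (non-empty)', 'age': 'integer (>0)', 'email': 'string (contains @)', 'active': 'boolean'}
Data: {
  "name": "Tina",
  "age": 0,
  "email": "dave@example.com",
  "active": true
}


Validating each field against schema:
  name: OK (non-empty string)
  age: FAIL (0 is not > 0)
  email: OK (string with @)
  active: OK (boolean)

Result: INVALID (1 error: age)

INVALID (1 error: age)


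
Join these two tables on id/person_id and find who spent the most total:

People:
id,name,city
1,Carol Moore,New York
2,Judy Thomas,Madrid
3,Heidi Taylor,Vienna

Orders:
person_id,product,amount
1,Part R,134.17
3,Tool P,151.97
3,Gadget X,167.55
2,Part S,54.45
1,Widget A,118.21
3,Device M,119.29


Join on: people.id = orders.person_id

Joined rows:
  Carol Moore (New York) bought Part R for $134.17
  Heidi Taylor (Vienna) bought Tool P for $151.97
  Heidi Taylor (Vienna) bought Gadget X for $167.55
  Judy Thomas (Madrid) bought Part S for $54.45
  Carol Moore (New York) bought Widget A for $118.21
  Heidi Taylor (Vienna) bought Device M for $119.29

Total per person:
  Heidi Taylor: $438.81
  Carol Moore: $252.38
  Judy Thomas: $54.45

Top spender: Heidi Taylor ($438.81)

Heidi Taylor ($438.81)


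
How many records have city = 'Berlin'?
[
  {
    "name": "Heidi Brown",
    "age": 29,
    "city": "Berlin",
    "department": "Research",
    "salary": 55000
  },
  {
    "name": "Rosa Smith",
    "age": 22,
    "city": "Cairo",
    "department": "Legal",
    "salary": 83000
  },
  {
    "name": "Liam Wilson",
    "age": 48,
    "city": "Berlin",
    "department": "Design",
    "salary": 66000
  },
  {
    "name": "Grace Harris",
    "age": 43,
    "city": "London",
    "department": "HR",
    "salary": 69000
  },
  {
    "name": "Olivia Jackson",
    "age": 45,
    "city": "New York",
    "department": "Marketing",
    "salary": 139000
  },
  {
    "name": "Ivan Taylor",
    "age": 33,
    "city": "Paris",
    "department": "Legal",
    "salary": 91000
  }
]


Data: 6 records
Condition: city = 'Berlin'

Checking each record:
  Heidi Brown: Berlin MATCH
  Rosa Smith: Cairo
  Liam Wilson: Berlin MATCH
  Grace Harris: London
  Olivia Jackson: New York
  Ivan Taylor: Paris

Count: 2

2


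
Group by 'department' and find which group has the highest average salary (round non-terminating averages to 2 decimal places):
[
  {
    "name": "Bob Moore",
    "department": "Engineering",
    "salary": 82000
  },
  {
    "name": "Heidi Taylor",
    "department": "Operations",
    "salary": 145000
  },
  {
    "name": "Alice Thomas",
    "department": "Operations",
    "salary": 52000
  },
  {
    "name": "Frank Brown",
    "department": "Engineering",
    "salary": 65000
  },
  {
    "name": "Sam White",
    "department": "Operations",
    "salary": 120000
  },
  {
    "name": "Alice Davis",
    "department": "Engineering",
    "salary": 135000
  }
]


Group by: department

Groups:
  Engineering: 3 people, avg salary = 282000/3 = $94000
  Operations: 3 people, avg salary = 317000/3 ≈ $105666.67

Highest average salary: Operations (≈$105666.67)

Operations (≈$105666.67)


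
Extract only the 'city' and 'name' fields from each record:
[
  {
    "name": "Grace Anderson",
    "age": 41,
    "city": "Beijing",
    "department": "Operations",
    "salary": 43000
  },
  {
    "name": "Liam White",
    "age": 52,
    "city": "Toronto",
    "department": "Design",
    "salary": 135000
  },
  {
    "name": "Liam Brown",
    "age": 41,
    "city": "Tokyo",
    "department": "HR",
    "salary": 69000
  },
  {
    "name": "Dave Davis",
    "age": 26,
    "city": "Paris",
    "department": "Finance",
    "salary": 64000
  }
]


Original: 4 records with fields: name, age, city, department, salary
Keep: ['city', 'name']
Drop: ['age', 'department', 'salary']
Result: 4 records, 2 fields each

[
  {
    "city": "Beijing",
    "name": "Grace Anderson"
  },
  {
    "city": "Toronto",
    "name": "Liam White"
  },
  {
    "city": "Tokyo",
    "name": "Liam Brown"
  },
  {
    "city": "Paris",
    "name": "Dave Davis"
  }
]


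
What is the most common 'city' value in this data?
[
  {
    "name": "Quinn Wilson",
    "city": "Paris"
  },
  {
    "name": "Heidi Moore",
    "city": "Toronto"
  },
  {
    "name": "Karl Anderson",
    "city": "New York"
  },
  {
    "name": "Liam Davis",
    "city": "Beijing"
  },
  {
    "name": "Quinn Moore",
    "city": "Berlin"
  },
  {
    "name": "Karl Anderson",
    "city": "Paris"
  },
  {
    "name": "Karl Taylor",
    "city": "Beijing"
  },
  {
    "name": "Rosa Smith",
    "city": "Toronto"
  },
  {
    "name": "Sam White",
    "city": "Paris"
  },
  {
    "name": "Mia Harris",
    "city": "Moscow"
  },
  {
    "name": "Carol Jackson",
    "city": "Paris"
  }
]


Counting 'city' values across 11 records:

  Paris: 4 ####
  Toronto: 2 ##
  Beijing: 2 ##
  New York: 1 #
  Berlin: 1 #
  Moscow: 1 #

Most common: Paris (4 times)

Paris (4 times)


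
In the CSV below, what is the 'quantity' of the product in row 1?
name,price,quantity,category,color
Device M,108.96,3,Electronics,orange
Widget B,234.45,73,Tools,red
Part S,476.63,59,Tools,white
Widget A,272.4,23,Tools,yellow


Query: Row 1 ('Device M'), column 'quantity'
Value: 3

3


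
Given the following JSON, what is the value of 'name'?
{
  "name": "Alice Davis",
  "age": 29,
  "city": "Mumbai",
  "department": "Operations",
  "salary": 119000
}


Looking up field 'name'
Value: Alice Davis

Alice Davis


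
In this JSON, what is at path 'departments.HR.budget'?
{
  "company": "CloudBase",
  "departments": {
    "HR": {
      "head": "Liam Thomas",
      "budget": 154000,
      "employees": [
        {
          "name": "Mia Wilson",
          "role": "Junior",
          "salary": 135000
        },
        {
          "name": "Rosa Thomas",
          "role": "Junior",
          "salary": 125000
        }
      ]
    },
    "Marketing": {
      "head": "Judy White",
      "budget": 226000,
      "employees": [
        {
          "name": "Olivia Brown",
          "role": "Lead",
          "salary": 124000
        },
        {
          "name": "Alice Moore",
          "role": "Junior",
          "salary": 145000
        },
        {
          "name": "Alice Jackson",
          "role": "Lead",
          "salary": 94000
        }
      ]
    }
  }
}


Path: departments.HR.budget

Navigate:
  -> departments
  -> HR
  -> budget = 154000

154000


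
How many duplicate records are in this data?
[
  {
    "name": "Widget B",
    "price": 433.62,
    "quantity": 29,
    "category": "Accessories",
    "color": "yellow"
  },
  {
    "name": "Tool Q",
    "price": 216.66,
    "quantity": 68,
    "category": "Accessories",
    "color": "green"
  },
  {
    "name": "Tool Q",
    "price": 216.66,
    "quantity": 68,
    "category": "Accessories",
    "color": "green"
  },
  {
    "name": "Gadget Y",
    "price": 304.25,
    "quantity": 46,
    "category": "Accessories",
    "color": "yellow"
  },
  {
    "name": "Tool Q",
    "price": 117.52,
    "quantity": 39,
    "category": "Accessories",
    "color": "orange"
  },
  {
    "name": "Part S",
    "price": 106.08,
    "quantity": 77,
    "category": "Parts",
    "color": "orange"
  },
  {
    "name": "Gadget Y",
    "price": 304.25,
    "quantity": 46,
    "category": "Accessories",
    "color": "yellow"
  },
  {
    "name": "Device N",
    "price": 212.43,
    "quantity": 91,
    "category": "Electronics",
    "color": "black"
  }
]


Checking 8 records for duplicates:

  Row 1: Widget B ($433.62, qty 29)
  Row 2: Tool Q ($216.66, qty 68)
  Row 3: Tool Q ($216.66, qty 68) <-- DUPLICATE
  Row 4: Gadget Y ($304.25, qty 46)
  Row 5: Tool Q ($117.52, qty 39)
  Row 6: Part S ($106.08, qty 77)
  Row 7: Gadget Y ($304.25, qty 46) <-- DUPLICATE
  Row 8: Device N ($212.43, qty 91)

Duplicates found: 2
Unique records: 6

2 duplicates, 6 unique


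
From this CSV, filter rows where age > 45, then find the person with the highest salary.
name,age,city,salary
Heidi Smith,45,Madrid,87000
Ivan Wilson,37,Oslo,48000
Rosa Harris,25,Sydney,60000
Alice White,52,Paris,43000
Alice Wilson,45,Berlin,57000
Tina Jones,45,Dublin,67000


Filter: age > 45
Sort by: salary (descending)

Filtered records (1):
  Alice White, age 52, salary $43000

Highest salary: Alice White ($43000)

Alice White


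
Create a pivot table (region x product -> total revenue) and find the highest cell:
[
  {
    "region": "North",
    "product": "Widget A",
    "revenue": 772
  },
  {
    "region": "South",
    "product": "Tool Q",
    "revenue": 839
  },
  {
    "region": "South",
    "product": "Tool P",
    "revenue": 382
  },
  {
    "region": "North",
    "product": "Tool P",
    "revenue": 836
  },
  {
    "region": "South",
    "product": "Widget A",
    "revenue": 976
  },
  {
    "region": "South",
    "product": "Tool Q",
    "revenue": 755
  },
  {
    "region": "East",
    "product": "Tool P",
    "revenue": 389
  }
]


Pivot: region (rows) x product (columns) -> total revenue

     Tool P        Tool Q        Widget A    
East           389             0             0  
North          836             0           772  
South          382          1594           976  

Highest: South / Tool Q = $1594

South / Tool Q = $1594


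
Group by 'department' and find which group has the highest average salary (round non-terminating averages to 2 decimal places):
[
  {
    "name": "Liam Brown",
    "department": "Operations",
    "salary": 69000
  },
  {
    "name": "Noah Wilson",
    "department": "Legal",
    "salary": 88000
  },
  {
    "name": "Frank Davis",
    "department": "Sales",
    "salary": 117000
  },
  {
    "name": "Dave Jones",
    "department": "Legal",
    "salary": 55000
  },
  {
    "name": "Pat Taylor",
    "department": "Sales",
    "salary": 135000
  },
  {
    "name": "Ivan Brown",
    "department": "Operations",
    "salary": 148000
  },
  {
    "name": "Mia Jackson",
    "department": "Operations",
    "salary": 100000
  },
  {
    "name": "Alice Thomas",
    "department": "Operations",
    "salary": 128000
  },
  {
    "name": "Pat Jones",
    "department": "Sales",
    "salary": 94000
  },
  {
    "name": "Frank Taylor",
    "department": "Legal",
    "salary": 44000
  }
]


Group by: department

Groups:
  Legal: 3 people, avg salary = 187000/3 ≈ $62333.33
  Operations: 4 people, avg salary = 445000/4 = $111250
  Sales: 3 people, avg salary = 346000/3 ≈ $115333.33

Highest average salary: Sales (≈$115333.33)

Sales (≈$115333.33)


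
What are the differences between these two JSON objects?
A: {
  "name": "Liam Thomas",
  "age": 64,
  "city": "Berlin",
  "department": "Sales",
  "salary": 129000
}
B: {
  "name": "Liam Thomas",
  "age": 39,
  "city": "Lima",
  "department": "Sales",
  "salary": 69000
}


Comparing each field (in key order):
  name: same
  age: DIFFERENT
  city: DIFFERENT
  department: same
  salary: DIFFERENT
Differences:
  age: 64 -> 39
  city: Berlin -> Lima
  salary: 129000 -> 69000

3 field(s) changed

3 changes: age, city, salary


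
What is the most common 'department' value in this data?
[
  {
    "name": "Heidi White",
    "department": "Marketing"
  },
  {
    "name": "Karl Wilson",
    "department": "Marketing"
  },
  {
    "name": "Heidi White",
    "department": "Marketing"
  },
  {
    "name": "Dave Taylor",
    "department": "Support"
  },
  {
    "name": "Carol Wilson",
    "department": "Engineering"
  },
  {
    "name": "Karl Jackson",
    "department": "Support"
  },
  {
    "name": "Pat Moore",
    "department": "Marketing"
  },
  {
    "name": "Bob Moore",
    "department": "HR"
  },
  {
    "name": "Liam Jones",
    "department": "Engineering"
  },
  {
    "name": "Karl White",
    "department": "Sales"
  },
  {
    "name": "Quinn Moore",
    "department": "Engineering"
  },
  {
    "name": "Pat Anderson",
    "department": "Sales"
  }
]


Counting 'department' values across 12 records:

  Marketing: 4 ####
  Engineering: 3 ###
  Support: 2 ##
  Sales: 2 ##
  HR: 1 #

Most common: Marketing (4 times)

Marketing (4 times)


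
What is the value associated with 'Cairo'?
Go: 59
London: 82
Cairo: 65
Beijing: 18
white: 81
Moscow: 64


Looking up key 'Cairo'
Value: 65

65


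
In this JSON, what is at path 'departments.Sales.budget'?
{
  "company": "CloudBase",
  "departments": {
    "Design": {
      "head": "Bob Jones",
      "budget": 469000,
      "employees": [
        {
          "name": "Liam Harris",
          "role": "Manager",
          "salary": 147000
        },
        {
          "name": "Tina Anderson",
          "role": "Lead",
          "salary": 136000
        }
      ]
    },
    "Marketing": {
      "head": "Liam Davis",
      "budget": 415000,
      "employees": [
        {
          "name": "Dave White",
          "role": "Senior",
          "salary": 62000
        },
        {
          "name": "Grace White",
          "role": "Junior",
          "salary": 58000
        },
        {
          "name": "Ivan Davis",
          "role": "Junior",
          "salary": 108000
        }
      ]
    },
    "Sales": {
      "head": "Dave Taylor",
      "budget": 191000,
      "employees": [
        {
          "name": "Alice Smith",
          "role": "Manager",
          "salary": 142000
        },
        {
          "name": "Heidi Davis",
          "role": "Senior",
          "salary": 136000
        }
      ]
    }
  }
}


Path: departments.Sales.budget

Navigate:
  -> departments
  -> Sales
  -> budget = 191000

191000


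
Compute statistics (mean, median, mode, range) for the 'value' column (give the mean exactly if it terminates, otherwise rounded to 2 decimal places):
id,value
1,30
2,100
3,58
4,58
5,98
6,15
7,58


Data: [30, 100, 58, 58, 98, 15, 58]
Count: 7
Sum: 417
Mean: 417/7 ≈ 59.57 (rounded to 2 decimal places)
Sorted: [15, 30, 58, 58, 58, 98, 100]
Median: 58.0
Mode: 58 (3 times)
Range: 100 - 15 = 85
Min: 15, Max: 100

mean≈59.57, median=58.0, mode=58, range=85


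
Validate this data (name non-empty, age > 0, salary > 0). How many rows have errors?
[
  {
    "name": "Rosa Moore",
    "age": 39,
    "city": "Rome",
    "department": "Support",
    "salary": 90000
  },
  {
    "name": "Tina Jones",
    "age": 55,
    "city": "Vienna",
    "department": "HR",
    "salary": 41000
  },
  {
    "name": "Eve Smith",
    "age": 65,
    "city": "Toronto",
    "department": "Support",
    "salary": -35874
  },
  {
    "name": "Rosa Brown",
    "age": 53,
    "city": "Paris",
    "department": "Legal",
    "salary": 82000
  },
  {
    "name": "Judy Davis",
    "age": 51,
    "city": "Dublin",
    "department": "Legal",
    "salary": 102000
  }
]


Validating 5 records:
Rules: name non-empty, age > 0, salary > 0

  Row 1 (Rosa Moore): OK
  Row 2 (Tina Jones): OK
  Row 3 (Eve Smith): negative salary: -35874
  Row 4 (Rosa Brown): OK
  Row 5 (Judy Davis): OK

Total errors: 1

1 errors


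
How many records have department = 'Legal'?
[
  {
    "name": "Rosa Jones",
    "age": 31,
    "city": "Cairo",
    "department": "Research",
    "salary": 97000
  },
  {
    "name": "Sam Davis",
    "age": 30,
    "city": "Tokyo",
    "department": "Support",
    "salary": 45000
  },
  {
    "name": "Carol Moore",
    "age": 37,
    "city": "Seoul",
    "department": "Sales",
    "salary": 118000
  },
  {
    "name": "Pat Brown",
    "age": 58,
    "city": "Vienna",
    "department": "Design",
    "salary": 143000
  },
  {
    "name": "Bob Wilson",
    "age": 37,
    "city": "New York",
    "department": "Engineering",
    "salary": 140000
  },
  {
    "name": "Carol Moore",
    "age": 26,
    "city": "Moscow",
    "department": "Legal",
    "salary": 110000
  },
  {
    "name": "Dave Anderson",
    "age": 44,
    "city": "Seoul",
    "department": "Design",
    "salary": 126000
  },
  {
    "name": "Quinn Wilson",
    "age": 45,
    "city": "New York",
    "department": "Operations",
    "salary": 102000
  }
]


Data: 8 records
Condition: department = 'Legal'

Checking each record:
  Rosa Jones: Research
  Sam Davis: Support
  Carol Moore: Sales
  Pat Brown: Design
  Bob Wilson: Engineering
  Carol Moore: Legal MATCH
  Dave Anderson: Design
  Quinn Wilson: Operations

Count: 1

1


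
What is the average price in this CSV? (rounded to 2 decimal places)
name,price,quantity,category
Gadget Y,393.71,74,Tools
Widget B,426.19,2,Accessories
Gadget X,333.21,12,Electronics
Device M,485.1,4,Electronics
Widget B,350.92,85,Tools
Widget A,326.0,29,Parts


Computing average price:
Values: [393.71, 426.19, 333.21, 485.1, 350.92, 326.0]
Sum = 2315.13
Count = 6
Average = 2315.13/6 = 385.855 exactly -> 385.86 (rounded half-up to 2 decimal places)

385.86


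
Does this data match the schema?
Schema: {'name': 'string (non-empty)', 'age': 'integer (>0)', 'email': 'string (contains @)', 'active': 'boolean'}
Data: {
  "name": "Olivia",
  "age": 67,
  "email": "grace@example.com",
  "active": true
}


Validating each field against schema:
  name: OK (non-empty string)
  age: OK (positive integer)
  email: OK (string with @)
  active: OK (boolean)

Result: VALID

VALID


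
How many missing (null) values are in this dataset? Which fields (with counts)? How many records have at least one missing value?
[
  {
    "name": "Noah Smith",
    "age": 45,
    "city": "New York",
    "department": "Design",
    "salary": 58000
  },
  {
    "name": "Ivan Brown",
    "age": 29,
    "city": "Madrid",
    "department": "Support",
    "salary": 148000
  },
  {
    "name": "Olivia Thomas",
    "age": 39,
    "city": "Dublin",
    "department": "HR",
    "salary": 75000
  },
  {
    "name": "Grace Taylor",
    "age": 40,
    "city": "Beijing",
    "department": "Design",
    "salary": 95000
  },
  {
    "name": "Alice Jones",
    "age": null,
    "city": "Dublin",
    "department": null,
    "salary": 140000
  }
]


Checking for missing (null) values in 5 records:

  Noah Smith: complete
  Ivan Brown: complete
  Olivia Thomas: complete
  Grace Taylor: complete
  Alice Jones: age, department

Per field:
  name: 0 missing
  age: 1 missing
  city: 0 missing
  department: 1 missing
  salary: 0 missing

Total missing values: 2
Records with any missing: 1

2 missing values (age: 1, department: 1); 1 incomplete records


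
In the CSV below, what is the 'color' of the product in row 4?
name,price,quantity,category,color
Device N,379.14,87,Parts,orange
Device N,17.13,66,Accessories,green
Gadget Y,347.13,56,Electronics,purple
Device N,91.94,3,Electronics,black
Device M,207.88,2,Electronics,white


Query: Row 4 ('Device N'), column 'color'
Value: black

black


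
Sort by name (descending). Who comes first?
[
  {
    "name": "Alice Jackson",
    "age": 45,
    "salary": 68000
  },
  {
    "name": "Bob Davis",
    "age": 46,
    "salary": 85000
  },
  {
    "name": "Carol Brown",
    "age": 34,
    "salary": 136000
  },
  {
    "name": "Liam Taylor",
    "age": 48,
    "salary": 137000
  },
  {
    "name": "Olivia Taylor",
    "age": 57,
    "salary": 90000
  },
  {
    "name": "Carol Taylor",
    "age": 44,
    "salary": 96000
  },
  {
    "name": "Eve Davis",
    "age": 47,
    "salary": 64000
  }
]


Sort by: name (descending)

Sorted order:
  1. Olivia Taylor (name = Olivia Taylor)
  2. Liam Taylor (name = Liam Taylor)
  3. Eve Davis (name = Eve Davis)
  4. Carol Taylor (name = Carol Taylor)
  5. Carol Brown (name = Carol Brown)
  6. Bob Davis (name = Bob Davis)
  7. Alice Jackson (name = Alice Jackson)

First: Olivia Taylor

Olivia Taylor


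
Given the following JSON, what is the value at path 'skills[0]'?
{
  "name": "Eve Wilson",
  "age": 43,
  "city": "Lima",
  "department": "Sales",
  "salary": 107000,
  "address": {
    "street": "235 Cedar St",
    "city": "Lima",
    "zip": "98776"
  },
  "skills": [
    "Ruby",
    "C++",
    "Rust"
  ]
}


Query: skills[0]
Path: skills -> first element
Value: Ruby

Ruby


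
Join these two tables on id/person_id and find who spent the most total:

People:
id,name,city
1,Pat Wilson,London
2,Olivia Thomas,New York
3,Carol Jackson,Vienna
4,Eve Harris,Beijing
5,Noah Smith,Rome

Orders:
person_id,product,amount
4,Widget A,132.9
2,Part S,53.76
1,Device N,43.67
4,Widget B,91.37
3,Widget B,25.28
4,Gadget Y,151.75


Join on: people.id = orders.person_id

Joined rows:
  Eve Harris (Beijing) bought Widget A for $132.9
  Olivia Thomas (New York) bought Part S for $53.76
  Pat Wilson (London) bought Device N for $43.67
  Eve Harris (Beijing) bought Widget B for $91.37
  Carol Jackson (Vienna) bought Widget B for $25.28
  Eve Harris (Beijing) bought Gadget Y for $151.75

Total per person:
  Eve Harris: $376.02
  Olivia Thomas: $53.76
  Pat Wilson: $43.67
  Carol Jackson: $25.28

Top spender: Eve Harris ($376.02)

Eve Harris ($376.02)


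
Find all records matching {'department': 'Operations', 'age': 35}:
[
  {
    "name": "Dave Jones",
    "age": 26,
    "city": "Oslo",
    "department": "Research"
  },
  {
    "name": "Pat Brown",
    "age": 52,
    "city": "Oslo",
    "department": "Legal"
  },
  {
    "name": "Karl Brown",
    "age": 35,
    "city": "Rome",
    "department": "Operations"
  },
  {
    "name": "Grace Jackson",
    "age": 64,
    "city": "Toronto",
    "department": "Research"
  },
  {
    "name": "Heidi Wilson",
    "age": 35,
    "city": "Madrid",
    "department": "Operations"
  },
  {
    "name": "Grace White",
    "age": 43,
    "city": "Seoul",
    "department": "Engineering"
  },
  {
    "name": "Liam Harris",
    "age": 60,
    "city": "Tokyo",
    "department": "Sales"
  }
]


Search criteria: {'department': 'Operations', 'age': 35}

Checking 7 records:
  Dave Jones: {department: Research, age: 26}
  Pat Brown: {department: Legal, age: 52}
  Karl Brown: {department: Operations, age: 35} <-- MATCH
  Grace Jackson: {department: Research, age: 64}
  Heidi Wilson: {department: Operations, age: 35} <-- MATCH
  Grace White: {department: Engineering, age: 43}
  Liam Harris: {department: Sales, age: 60}

Matches: ["Karl Brown", "Heidi Wilson"]

["Karl Brown", "Heidi Wilson"]


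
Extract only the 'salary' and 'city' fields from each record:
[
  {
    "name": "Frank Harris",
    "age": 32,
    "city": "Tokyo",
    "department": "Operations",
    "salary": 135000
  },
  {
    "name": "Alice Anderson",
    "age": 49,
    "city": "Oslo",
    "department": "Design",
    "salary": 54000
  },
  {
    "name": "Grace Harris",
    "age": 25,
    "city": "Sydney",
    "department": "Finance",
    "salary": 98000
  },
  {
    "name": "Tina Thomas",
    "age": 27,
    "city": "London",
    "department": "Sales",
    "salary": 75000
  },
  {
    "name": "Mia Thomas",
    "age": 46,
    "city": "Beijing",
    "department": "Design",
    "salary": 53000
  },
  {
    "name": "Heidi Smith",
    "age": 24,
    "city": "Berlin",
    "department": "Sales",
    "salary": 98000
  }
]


Original: 6 records with fields: name, age, city, department, salary
Keep: ['salary', 'city']
Drop: ['name', 'age', 'department']
Result: 6 records, 2 fields each

[
  {
    "salary": 135000,
    "city": "Tokyo"
  },
  {
    "salary": 54000,
    "city": "Oslo"
  },
  {
    "salary": 98000,
    "city": "Sydney"
  },
  {
    "salary": 75000,
    "city": "London"
  },
  {
    "salary": 53000,
    "city": "Beijing"
  },
  {
    "salary": 98000,
    "city": "Berlin"
  }
]


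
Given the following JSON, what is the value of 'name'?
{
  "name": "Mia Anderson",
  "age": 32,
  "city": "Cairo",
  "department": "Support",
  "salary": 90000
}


Looking up field 'name'
Value: Mia Anderson

Mia Anderson


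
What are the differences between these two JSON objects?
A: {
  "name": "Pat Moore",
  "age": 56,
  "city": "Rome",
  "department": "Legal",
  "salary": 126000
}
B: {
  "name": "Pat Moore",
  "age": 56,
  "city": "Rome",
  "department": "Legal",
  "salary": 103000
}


Comparing each field (in key order):
  name: same
  age: same
  city: same
  department: same
  salary: DIFFERENT
Differences:
  salary: 126000 -> 103000

1 field(s) changed

1 change: salary


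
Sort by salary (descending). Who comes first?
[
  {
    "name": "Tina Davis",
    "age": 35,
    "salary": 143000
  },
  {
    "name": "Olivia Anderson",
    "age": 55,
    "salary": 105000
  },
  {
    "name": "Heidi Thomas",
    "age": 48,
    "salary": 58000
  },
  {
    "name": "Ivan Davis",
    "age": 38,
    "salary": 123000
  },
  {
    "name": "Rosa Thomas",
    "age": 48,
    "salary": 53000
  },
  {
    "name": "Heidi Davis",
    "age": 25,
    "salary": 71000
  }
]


Sort by: salary (descending)

Sorted order:
  1. Tina Davis (salary = 143000)
  2. Ivan Davis (salary = 123000)
  3. Olivia Anderson (salary = 105000)
  4. Heidi Davis (salary = 71000)
  5. Heidi Thomas (salary = 58000)
  6. Rosa Thomas (salary = 53000)

First: Tina Davis

Tina Davis


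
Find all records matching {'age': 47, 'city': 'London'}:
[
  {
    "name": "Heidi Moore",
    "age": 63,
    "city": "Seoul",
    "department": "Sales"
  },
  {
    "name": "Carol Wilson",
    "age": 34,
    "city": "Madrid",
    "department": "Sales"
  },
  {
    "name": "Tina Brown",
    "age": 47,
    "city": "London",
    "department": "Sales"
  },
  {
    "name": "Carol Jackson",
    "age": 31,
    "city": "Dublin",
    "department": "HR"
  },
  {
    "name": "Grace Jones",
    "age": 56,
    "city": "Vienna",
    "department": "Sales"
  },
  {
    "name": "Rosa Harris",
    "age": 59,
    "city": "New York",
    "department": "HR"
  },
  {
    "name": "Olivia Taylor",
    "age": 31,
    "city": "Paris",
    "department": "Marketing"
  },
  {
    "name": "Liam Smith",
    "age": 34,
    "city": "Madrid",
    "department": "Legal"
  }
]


Search criteria: {'age': 47, 'city': 'London'}

Checking 8 records:
  Heidi Moore: {age: 63, city: Seoul}
  Carol Wilson: {age: 34, city: Madrid}
  Tina Brown: {age: 47, city: London} <-- MATCH
  Carol Jackson: {age: 31, city: Dublin}
  Grace Jones: {age: 56, city: Vienna}
  Rosa Harris: {age: 59, city: New York}
  Olivia Taylor: {age: 31, city: Paris}
  Liam Smith: {age: 34, city: Madrid}

Matches: ["Tina Brown"]

["Tina Brown"]


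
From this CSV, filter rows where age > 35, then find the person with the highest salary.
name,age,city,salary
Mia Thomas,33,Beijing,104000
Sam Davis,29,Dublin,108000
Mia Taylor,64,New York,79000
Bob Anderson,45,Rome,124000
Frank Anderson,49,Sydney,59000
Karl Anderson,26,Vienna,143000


Filter: age > 35
Sort by: salary (descending)

Filtered records (3):
  Bob Anderson, age 45, salary $124000
  Mia Taylor, age 64, salary $79000
  Frank Anderson, age 49, salary $59000

Highest salary: Bob Anderson ($124000)

Bob Anderson


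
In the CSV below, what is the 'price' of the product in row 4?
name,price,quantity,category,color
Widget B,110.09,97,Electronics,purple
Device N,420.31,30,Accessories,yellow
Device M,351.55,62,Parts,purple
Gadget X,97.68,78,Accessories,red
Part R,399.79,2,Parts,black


Query: Row 4 ('Gadget X'), column 'price'
Value: 97.68

97.68


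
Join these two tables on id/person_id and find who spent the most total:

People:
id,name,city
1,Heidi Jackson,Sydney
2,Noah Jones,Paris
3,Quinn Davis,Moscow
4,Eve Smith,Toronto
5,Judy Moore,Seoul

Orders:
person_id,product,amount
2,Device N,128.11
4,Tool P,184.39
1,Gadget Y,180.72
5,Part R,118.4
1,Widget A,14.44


Join on: people.id = orders.person_id

Joined rows:
  Noah Jones (Paris) bought Device N for $128.11
  Eve Smith (Toronto) bought Tool P for $184.39
  Heidi Jackson (Sydney) bought Gadget Y for $180.72
  Judy Moore (Seoul) bought Part R for $118.4
  Heidi Jackson (Sydney) bought Widget A for $14.44

Total per person:
  Heidi Jackson: $195.16
  Eve Smith: $184.39
  Noah Jones: $128.11
  Judy Moore: $118.40

Top spender: Heidi Jackson ($195.16)

Heidi Jackson ($195.16)


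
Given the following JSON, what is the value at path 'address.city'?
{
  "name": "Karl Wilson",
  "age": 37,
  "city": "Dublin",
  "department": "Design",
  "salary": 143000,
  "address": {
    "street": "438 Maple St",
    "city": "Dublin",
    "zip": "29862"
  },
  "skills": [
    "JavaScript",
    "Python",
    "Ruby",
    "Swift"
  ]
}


Query: address.city
Path: address -> city
Value: Dublin

Dublin


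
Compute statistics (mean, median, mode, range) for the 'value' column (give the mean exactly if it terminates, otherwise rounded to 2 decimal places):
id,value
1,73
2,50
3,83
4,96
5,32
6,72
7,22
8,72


Data: [73, 50, 83, 96, 32, 72, 22, 72]
Count: 8
Sum: 500
Mean: 500/8 = 62.5
Sorted: [22, 32, 50, 72, 72, 73, 83, 96]
Median: 72.0
Mode: 72 (2 times)
Range: 96 - 22 = 74
Min: 22, Max: 96

mean=62.5, median=72.0, mode=72, range=74


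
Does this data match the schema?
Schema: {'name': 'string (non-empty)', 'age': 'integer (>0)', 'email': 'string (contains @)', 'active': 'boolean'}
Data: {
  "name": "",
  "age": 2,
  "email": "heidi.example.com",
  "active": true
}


Validating each field against schema:
  name: FAIL ("" is an empty string)
  age: OK (positive integer)
  email: FAIL ("heidi.example.com" does not contain @)
  active: OK (boolean)

Result: INVALID (2 errors: name, email)

INVALID (2 errors: name, email)


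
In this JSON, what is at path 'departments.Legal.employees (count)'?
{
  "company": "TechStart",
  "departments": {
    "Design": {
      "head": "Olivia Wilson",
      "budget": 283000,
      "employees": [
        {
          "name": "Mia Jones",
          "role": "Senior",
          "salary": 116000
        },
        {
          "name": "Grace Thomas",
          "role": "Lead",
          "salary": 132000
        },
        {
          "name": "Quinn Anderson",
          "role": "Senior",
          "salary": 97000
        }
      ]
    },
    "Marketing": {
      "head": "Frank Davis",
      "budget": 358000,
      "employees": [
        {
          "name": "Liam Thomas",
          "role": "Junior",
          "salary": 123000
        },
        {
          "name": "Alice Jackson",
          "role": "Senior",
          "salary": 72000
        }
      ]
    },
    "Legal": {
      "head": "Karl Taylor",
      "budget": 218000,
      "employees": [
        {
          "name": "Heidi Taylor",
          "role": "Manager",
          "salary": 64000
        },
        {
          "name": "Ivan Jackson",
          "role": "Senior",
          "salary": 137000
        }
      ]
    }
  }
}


Path: departments.Legal.employees (count)

Navigate:
  -> departments
  -> Legal
  -> employees (array, length 2)

2


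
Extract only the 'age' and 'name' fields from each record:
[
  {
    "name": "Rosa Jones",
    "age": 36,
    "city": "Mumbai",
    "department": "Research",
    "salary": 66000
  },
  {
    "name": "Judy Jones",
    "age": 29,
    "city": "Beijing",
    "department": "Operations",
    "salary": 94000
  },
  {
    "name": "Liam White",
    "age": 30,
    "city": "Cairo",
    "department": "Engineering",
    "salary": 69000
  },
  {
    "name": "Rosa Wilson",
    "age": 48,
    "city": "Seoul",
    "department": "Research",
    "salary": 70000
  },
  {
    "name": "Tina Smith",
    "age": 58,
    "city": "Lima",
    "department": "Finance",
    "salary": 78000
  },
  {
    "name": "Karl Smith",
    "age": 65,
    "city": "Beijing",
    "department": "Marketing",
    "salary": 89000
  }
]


Original: 6 records with fields: name, age, city, department, salary
Keep: ['age', 'name']
Drop: ['city', 'department', 'salary']
Result: 6 records, 2 fields each

[
  {
    "age": 36,
    "name": "Rosa Jones"
  },
  {
    "age": 29,
    "name": "Judy Jones"
  },
  {
    "age": 30,
    "name": "Liam White"
  },
  {
    "age": 48,
    "name": "Rosa Wilson"
  },
  {
    "age": 58,
    "name": "Tina Smith"
  },
  {
    "age": 65,
    "name": "Karl Smith"
  }
]
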